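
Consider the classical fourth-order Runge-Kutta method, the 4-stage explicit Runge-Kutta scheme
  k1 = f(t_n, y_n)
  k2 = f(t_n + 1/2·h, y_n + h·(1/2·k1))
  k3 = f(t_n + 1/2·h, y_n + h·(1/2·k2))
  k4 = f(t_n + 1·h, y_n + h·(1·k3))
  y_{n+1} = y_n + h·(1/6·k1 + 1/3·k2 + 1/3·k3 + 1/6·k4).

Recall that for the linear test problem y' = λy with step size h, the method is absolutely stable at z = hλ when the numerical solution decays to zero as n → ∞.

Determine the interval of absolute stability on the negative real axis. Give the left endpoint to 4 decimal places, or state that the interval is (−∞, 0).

Test eqn y'=λy, z=hλ:
  order 4, 4-stage ⇒ R(z)=1+z+z^2/2+z^3/6+z^4/24
  (e.g. R(-0.95)=0.39229, |R|=0.39229)

Boundary: |R(x)|=1, x<0.
x=-0.95: |R|=0.3923
|R(-2.29)|=0.4764 |R(-2.17)|=0.4053 |R(-1.35)|=0.2896
Bisect:
  x_lo=-3.4465 |R|=2.5484  x_hi=-0.2675 |R|=0.7653
  mid=-1.85698 |R|=0.29542 →hi
  mid=-2.65172 |R|=0.81659 →hi
  mid=-3.04909 |R|=1.47623 →lo
  mid=-2.85040 |R|=1.10269 →lo
  mid=-2.75106 |R|=0.94960 →hi
  mid=-2.80073 |R|=1.02353 →lo
  mid=-2.77590 |R|=0.98592 →hi
  mid=-2.78831 |R|=1.00456 →lo
  mid=-2.78211 |R|=0.99520 →hi
  mid=-2.78521 |R|=0.99987 →hi
  ...
  [-2.78540,-2.78521] ⇒ x*=-2.7853
Interval (-2.7853, 0).

(-2.7853, 0).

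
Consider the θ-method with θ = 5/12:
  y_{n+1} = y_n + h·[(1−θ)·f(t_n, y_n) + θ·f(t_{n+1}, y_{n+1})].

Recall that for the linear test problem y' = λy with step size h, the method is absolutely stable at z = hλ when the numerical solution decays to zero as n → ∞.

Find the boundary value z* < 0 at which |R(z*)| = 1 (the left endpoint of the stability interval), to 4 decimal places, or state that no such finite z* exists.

On y'=λy, z=hλ:
  y_{n+1} = y_n + z·[7/12·y_n + 5/12·y_{n+1}] ⇒ (1 − 5/12z)y_{n+1} = (1 + 7/12z)y_n
  Hence R(z) = (1 + 7/12z)/(1 − 5/12z).

Find x<0 with |R(x)|<1.
x=-1.59: |R|=0.0436
R=−1: 1+7/12x = −1+5/12x ⇒ -1/6x=2 ⇒ x=2/(-1/6)=-12.0000
Confirm numerically:
  x=-8.862: |R|=0.88855 <1
  x=-7.110: |R|=0.79432 <1
  x=-7.043: |R|=0.79002 <1
  x=-12.097: |R|=1.00268 >1
  x=-12.065: |R|=1.00180 >1
Interval (-12.0000, 0).

left endpoint -12.0000.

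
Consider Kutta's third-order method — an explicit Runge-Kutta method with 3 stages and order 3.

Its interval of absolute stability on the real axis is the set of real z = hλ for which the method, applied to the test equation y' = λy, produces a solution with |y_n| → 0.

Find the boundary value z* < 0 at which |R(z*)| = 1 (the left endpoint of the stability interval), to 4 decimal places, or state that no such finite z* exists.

With y'=λy (z=hλ):
  order 3, 3-stage ⇒ R(z)=1+z+z^2/2+z^3/6
  (e.g. R(-0.53)=0.58564, |R|=0.58564)

Solve |R(x)|<1 on ℝ⁻.
x=-0.53: |R|=0.5856
|R(-1.95)|=0.2846 |R(-1.89)|=0.2292 |R(-1.71)|=0.0813
Bisect:
  x_lo=-2.8272 |R|=1.5970  x_hi=-0.3933 |R|=0.6739
  mid=-1.61028 |R|=0.00969 →hi
  mid=-2.21875 |R|=0.57775 →hi
  mid=-2.52298 |R|=1.01690 →lo
  mid=-2.37086 |R|=0.78147 →hi
  mid=-2.44692 |R|=0.89500 →hi
  mid=-2.48495 |R|=0.95488 →hi
  mid=-2.50396 |R|=0.98562 →hi
  mid=-2.51347 |R|=1.00119 →lo
  ...
  [-2.51288,-2.51273] ⇒ x*=-2.5127
Stable set (-2.5127, 0).

left endpoint -2.5127.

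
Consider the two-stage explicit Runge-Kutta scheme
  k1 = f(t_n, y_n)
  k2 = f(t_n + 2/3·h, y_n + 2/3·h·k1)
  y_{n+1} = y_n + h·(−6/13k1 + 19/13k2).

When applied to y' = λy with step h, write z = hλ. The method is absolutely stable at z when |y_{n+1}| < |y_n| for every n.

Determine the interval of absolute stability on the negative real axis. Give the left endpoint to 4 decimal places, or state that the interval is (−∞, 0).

Set f=λy, z=hλ:
  k1=λy_n ⇒ h·k1=z·y_n;  k2=λ(1+2/3z)y_n ⇒ h·k2=z(1+2/3z)y_n
  y_{n+1}/y_n = 1 − 6/13z + 19/13z(1+2/3z) = 1 + z + 38/39z²
  ⇒ R(z) = 1 + z + 38/39z².

Find x<0 with |R(x)|<1.
x=-1.79: |R|=2.3319
R=1: x+38/39x²=0 ⇒ x=−39/38=-1.0263; min R=1−1/(4·38/39)=0.7434>−1
Confirm numerically:
  x=-0.912: |R|=0.89842 <1
  x=-0.701: |R|=0.77780 <1
  x=-0.668: |R|=0.76678 <1
  x=-0.431: |R|=0.75000 <1
  x=-1.529: |R|=1.74890 >1
  x=-1.519: |R|=1.72920 >1
Stable set (-1.0263, 0).

z∈(-1.0263,0).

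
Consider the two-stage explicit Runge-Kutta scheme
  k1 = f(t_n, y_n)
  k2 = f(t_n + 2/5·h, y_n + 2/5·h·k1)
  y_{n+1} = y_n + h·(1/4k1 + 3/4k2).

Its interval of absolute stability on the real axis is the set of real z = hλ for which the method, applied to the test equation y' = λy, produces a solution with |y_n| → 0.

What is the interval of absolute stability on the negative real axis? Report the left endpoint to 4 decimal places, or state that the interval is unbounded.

Test eqn y'=λy, z=hλ:
  k1=λy_n ⇒ h·k1=z·y_n;  k2=λ(1+2/5z)y_n ⇒ h·k2=z(1+2/5z)y_n
  y_{n+1}/y_n = 1 + 1/4z + 3/4z(1+2/5z) = 1 + z + 3/10z²
  Hence R(z) = 1 + z + 3/10z².

Find x<0 with |R(x)|<1.
x=-1.54: |R|=0.1715
R=1: x+3/10x²=0 ⇒ x=−10/3=-3.3333; min R=1−1/(4·3/10)=0.1667>−1
Confirm numerically:
  x=-2.526: |R|=0.38820 <1
  x=-1.886: |R|=0.18110 <1
  x=-1.655: |R|=0.16671 <1
  x=-1.526: |R|=0.17260 <1
  x=-3.904: |R|=1.66836 >1
  x=-3.899: |R|=1.66166 >1
  x=-3.757: |R|=1.47751 >1
So |R|<1 on (-3.3333, 0).

(-3.3333, 0).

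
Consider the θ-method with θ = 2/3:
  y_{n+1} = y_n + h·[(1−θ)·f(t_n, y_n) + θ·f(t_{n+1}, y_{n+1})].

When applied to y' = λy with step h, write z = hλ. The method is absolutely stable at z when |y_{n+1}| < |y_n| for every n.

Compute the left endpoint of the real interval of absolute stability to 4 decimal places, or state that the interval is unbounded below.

(−∞, 0) — no finite endpoint.

Set f=λy, z=hλ:
  y_{n+1} = y_n + z·[1/3·y_n + 2/3·y_{n+1}] ⇒ (1 − 2/3z)y_{n+1} = (1 + 1/3z)y_n
  ⇒ R(z) = (1 + 1/3z)/(1 − 2/3z).

Boundary: |R(x)|=1, x<0.
x=-1.58: |R|=0.2305
x=-2: |R|=0.1429
x=-10: |R|=0.3043
x=-100: |R|=0.4778
θ=2/3≥1/2 ⇒ |1+1/3x|<|1−2/3x| ∀x<0 ⇒ unbounded interval.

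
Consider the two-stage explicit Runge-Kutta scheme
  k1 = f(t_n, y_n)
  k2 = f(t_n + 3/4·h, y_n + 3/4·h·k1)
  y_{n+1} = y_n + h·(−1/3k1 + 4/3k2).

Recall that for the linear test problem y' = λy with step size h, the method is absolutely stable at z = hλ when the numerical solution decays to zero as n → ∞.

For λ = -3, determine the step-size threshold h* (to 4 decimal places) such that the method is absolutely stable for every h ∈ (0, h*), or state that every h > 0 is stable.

With y'=λy (z=hλ):
  k1=λy_n ⇒ h·k1=z·y_n;  k2=λ(1+3/4z)y_n ⇒ h·k2=z(1+3/4z)y_n
  y_{n+1}/y_n = 1 − 1/3z + 4/3z(1+3/4z) = 1 + z + z²
  ⇒ R(z) = 1 + z + z².

Need |R(x)|<1, x<0.
x=-0.96: |R|=0.9616
R=1: x+1x²=0 ⇒ x=−1=-1.0000; min R=1−1/(4·1)=0.7500>−1
Confirm numerically:
  x=-0.914: |R|=0.92140 <1
  x=-0.846: |R|=0.86972 <1
  x=-0.620: |R|=0.76440 <1
  x=-0.537: |R|=0.75137 <1
  x=-1.458: |R|=1.66776 >1
  x=-1.163: |R|=1.18957 >1
  x=-1.084: |R|=1.09106 >1
Stable set (-1.0000, 0).

(-1.0000,0); λ=-3 ⇒ h* = (1)/3 = 0.3333.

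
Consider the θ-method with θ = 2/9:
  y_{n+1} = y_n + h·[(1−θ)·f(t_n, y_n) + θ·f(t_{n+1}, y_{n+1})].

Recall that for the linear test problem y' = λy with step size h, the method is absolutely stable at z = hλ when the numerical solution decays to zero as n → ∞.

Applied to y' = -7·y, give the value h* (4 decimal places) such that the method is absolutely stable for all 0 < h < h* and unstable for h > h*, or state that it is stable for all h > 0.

On y'=λy, z=hλ:
  y_{n+1} = y_n + z·[7/9·y_n + 2/9·y_{n+1}] ⇒ (1 − 2/9z)y_{n+1} = (1 + 7/9z)y_n
  so R(z) = (1 + 7/9z)/(1 − 2/9z).

Find x<0 with |R(x)|<1.
x=-1.67: |R|=0.2180
R=−1: 1+7/9x = −1+2/9x ⇒ -5/9x=2 ⇒ x=2/(-5/9)=-3.6000
Confirm numerically:
  x=-3.542: |R|=0.98197 <1
  x=-3.312: |R|=0.90783 <1
  x=-1.456: |R|=0.10007 <1
  x=-4.188: |R|=1.16920 >1
  x=-3.779: |R|=1.05405 >1
  x=-3.705: |R|=1.03199 >1
Interval (-3.6000, 0).

(-3.6000,0); λ=-7 ⇒ h* = (18/5)/7 = 0.5143.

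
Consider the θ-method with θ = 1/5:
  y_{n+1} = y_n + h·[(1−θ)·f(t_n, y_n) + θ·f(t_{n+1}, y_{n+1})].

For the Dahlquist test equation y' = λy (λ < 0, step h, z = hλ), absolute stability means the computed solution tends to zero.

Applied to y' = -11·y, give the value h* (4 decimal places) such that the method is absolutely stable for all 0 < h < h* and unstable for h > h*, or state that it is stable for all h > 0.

(-3.3333,0); λ=-11 ⇒ h* = (10/3)/11 = 0.3030.

On y'=λy, z=hλ:
  y_{n+1} = y_n + z·[4/5·y_n + 1/5·y_{n+1}] ⇒ (1 − 1/5z)y_{n+1} = (1 + 4/5z)y_n
  ⇒ R(z) = (1 + 4/5z)/(1 − 1/5z).

Boundary: |R(x)|=1, x<0.
x=-0.66: |R|=0.4170
R=−1: 1+4/5x = −1+1/5x ⇒ -3/5x=2 ⇒ x=2/(-3/5)=-3.3333
Confirm numerically:
  x=-2.962: |R|=0.86009 <1
  x=-2.309: |R|=0.57956 <1
  x=-2.042: |R|=0.44987 <1
  x=-3.860: |R|=1.17833 >1
  x=-3.743: |R|=1.14057 >1
Interval (-3.3333, 0).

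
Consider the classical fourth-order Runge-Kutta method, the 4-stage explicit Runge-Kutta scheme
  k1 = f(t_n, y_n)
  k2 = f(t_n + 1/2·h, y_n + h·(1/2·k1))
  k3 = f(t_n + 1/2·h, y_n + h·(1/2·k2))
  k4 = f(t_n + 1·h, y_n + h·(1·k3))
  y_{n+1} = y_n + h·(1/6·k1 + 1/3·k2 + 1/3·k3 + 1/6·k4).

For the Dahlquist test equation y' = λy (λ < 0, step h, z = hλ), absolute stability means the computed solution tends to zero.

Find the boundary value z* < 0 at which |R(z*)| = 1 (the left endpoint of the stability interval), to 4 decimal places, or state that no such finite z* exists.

Test eqn y'=λy, z=hλ:
  order 4, 4-stage ⇒ R(z)=1+z+z^2/2+z^3/6+z^4/24
  (e.g. R(-1.72)=0.27580, |R|=0.27580)

Solve |R(x)|<1 on ℝ⁻.
x=-1.72: |R|=0.2758
|R(-2.57)|=0.7210 |R(-0.61)|=0.5440 |R(-0.55)|=0.5773
Bisect:
  x_lo=-3.6710 |R|=3.3888  x_hi=-0.1059 |R|=0.8995
  mid=-1.88841 |R|=0.30214 →hi
  mid=-2.77968 |R|=0.99157 →hi
  mid=-3.22532 |R|=1.89302 →lo
  mid=-3.00250 |R|=1.38001 →lo
  mid=-2.89109 |R|=1.17159 →lo
  mid=-2.83539 |R|=1.07819 →lo
  mid=-2.80754 |R|=1.03405 →lo
  mid=-2.79361 |R|=1.01261 →lo
  mid=-2.78665 |R|=1.00204 →lo
  ...
  [-2.78534,-2.78512] ⇒ x*=-2.7853
Stable set (-2.7853, 0).

left endpoint -2.7853.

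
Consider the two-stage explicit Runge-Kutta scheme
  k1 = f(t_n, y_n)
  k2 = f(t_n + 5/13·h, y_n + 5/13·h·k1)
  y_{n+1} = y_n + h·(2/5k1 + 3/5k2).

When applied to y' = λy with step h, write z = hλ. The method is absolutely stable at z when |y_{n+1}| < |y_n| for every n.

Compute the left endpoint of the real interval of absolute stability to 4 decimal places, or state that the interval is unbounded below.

On y'=λy, z=hλ:
  k1=λy_n ⇒ h·k1=z·y_n;  k2=λ(1+5/13z)y_n ⇒ h·k2=z(1+5/13z)y_n
  y_{n+1}/y_n = 1 + 2/5z + 3/5z(1+5/13z) = 1 + z + 3/13z²
  R(z) = 1 + z + 3/13z².

Need |R(x)|<1, x<0.
x=-0.54: |R|=0.5273
R=1: x+3/13x²=0 ⇒ x=−13/3=-4.3333; min R=1−1/(4·3/13)=-0.0833>−1
Confirm numerically:
  x=-4.206: |R|=0.87641 <1
  x=-4.196: |R|=0.86702 <1
  x=-1.949: |R|=0.07240 <1
  x=-4.859: |R|=1.58943 >1
  x=-4.468: |R|=1.13885 >1
Interval (-4.3333, 0).

z* = -4.3333.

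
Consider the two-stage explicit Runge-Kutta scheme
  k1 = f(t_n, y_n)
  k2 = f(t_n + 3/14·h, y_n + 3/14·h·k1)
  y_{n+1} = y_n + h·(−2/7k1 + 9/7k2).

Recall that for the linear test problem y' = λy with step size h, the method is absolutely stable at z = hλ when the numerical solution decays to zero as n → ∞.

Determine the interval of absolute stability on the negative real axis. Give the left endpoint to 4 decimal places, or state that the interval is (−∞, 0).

Set f=λy, z=hλ:
  k1=λy_n ⇒ h·k1=z·y_n;  k2=λ(1+3/14z)y_n ⇒ h·k2=z(1+3/14z)y_n
  y_{n+1}/y_n = 1 − 2/7z + 9/7z(1+3/14z) = 1 + z + 27/98z²
  Hence R(z) = 1 + z + 27/98z².

Find x<0 with |R(x)|<1.
x=-1.73: |R|=0.0946
R=1: x+27/98x²=0 ⇒ x=−98/27=-3.6296; min R=1−1/(4·27/98)=0.0926>−1
Confirm numerically:
  x=-3.436: |R|=0.81670 <1
  x=-2.667: |R|=0.29267 <1
  x=-1.776: |R|=0.09301 <1
  x=-1.741: |R|=0.09409 <1
  x=-4.214: |R|=1.67845 >1
  x=-4.088: |R|=1.51626 >1
  x=-3.744: |R|=1.11797 >1
Stable set (-3.6296, 0).

z∈(-3.6296,0).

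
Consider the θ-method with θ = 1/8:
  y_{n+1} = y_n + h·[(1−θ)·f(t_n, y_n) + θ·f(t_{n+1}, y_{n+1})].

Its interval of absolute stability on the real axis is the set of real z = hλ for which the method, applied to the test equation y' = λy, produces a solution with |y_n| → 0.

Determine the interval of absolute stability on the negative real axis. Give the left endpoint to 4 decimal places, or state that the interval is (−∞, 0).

Set f=λy, z=hλ:
  y_{n+1} = y_n + z·[7/8·y_n + 1/8·y_{n+1}] ⇒ (1 − 1/8z)y_{n+1} = (1 + 7/8z)y_n
  R(z) = (1 + 7/8z)/(1 − 1/8z).

Solve |R(x)|<1 on ℝ⁻.
x=-0.57: |R|=0.4679
R=−1: 1+7/8x = −1+1/8x ⇒ -3/4x=2 ⇒ x=2/(-3/4)=-2.6667
Confirm numerically:
  x=-2.354: |R|=0.81881 <1
  x=-2.171: |R|=0.70760 <1
  x=-1.290: |R|=0.11087 <1
  x=-3.224: |R|=1.29793 >1
  x=-3.125: |R|=1.24719 >1
Interval (-2.6667, 0).

(-2.6667, 0).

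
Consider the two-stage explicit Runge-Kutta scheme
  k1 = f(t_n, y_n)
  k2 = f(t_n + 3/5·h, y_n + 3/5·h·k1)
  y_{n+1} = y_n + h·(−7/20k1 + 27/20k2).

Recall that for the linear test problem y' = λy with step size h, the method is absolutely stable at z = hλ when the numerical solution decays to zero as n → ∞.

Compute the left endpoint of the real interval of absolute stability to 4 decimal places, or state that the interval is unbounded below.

z* = -1.2346.

Test eqn y'=λy, z=hλ:
  k1=λy_n ⇒ h·k1=z·y_n;  k2=λ(1+3/5z)y_n ⇒ h·k2=z(1+3/5z)y_n
  y_{n+1}/y_n = 1 − 7/20z + 27/20z(1+3/5z) = 1 + z + 81/100z²
  so R(z) = 1 + z + 81/100z².

Boundary: |R(x)|=1, x<0.
x=-1.71: |R|=1.6585
R=1: x+81/100x²=0 ⇒ x=−100/81=-1.2346; min R=1−1/(4·81/100)=0.6914>−1
Confirm numerically:
  x=-0.950: |R|=0.78102 <1
  x=-0.745: |R|=0.70457 <1
  x=-0.494: |R|=0.70367 <1
  x=-1.749: |R|=1.72879 >1
  x=-1.466: |R|=1.27482 >1
  x=-1.279: |R|=1.04603 >1
Interval (-1.2346, 0).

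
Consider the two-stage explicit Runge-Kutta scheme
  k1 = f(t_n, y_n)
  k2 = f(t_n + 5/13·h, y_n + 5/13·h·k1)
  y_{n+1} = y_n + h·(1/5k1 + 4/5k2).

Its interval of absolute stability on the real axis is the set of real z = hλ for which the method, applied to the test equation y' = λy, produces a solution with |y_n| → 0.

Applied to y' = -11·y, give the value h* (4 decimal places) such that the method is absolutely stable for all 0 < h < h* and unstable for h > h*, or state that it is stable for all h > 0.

(-3.2500,0); λ=-11 ⇒ h* = (13/4)/11 = 0.2955.

With y'=λy (z=hλ):
  k1=λy_n ⇒ h·k1=z·y_n;  k2=λ(1+5/13z)y_n ⇒ h·k2=z(1+5/13z)y_n
  y_{n+1}/y_n = 1 + 1/5z + 4/5z(1+5/13z) = 1 + z + 4/13z²
  ⇒ R(z) = 1 + z + 4/13z².

Solve |R(x)|<1 on ℝ⁻.
x=-0.48: |R|=0.5909
R=1: x+4/13x²=0 ⇒ x=−13/4=-3.2500; min R=1−1/(4·4/13)=0.1875>−1
Confirm numerically:
  x=-2.853: |R|=0.65150 <1
  x=-2.750: |R|=0.57692 <1
  x=-1.774: |R|=0.19433 <1
  x=-1.707: |R|=0.18957 <1
  x=-3.499: |R|=1.26808 >1
  x=-3.445: |R|=1.20670 >1
  x=-3.375: |R|=1.12981 >1
Stable set (-3.2500, 0).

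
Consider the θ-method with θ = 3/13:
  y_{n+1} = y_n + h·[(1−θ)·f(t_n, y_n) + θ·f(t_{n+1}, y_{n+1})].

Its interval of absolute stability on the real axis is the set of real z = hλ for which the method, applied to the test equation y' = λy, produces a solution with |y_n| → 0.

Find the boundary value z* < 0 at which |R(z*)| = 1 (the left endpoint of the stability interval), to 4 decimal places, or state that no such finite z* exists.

z* = -3.7143.

Set f=λy, z=hλ:
  y_{n+1} = y_n + z·[10/13·y_n + 3/13·y_{n+1}] ⇒ (1 − 3/13z)y_{n+1} = (1 + 10/13z)y_n
  Hence R(z) = (1 + 10/13z)/(1 − 3/13z).

Solve |R(x)|<1 on ℝ⁻.
x=-1.27: |R|=0.0178
R=−1: 1+10/13x = −1+3/13x ⇒ -7/13x=2 ⇒ x=2/(-7/13)=-3.7143
Confirm numerically:
  x=-3.046: |R|=0.78869 <1
  x=-2.947: |R|=0.75409 <1
  x=-1.881: |R|=0.31165 <1
  x=-1.754: |R|=0.24860 <1
  x=-3.972: |R|=1.07240 >1
  x=-3.960: |R|=1.06913 >1
  x=-3.876: |R|=1.04596 >1
Interval (-3.7143, 0).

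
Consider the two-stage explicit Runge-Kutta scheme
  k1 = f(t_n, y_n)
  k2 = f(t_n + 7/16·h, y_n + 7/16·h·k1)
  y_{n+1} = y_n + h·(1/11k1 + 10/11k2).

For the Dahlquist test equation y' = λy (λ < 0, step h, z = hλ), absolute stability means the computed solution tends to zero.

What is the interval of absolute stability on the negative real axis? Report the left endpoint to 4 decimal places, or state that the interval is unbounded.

(-2.5143, 0).

Set f=λy, z=hλ:
  k1=λy_n ⇒ h·k1=z·y_n;  k2=λ(1+7/16z)y_n ⇒ h·k2=z(1+7/16z)y_n
  y_{n+1}/y_n = 1 + 1/11z + 10/11z(1+7/16z) = 1 + z + 35/88z²
  ⇒ R(z) = 1 + z + 35/88z².

Boundary: |R(x)|=1, x<0.
x=-1.52: |R|=0.3989
R=1: x+35/88x²=0 ⇒ x=−88/35=-2.5143; min R=1−1/(4·35/88)=0.3714>−1
Confirm numerically:
  x=-1.670: |R|=0.43922 <1
  x=-1.574: |R|=0.41136 <1
  x=-1.258: |R|=0.37143 <1
  x=-1.141: |R|=0.37679 <1
  x=-3.014: |R|=1.59903 >1
  x=-2.540: |R|=1.02598 >1
So |R|<1 on (-2.5143, 0).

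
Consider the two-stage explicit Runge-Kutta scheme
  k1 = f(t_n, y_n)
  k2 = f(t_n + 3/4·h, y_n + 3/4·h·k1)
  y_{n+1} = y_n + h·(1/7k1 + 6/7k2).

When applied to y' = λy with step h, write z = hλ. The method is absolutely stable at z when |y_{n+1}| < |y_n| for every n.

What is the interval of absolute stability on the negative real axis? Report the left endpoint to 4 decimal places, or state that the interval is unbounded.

z∈(-1.5556,0).

On y'=λy, z=hλ:
  k1=λy_n ⇒ h·k1=z·y_n;  k2=λ(1+3/4z)y_n ⇒ h·k2=z(1+3/4z)y_n
  y_{n+1}/y_n = 1 + 1/7z + 6/7z(1+3/4z) = 1 + z + 9/14z²
  ⇒ R(z) = 1 + z + 9/14z².

Solve |R(x)|<1 on ℝ⁻.
x=-0.83: |R|=0.6129
R=1: x+9/14x²=0 ⇒ x=−14/9=-1.5556; min R=1−1/(4·9/14)=0.6111>−1
Confirm numerically:
  x=-1.226: |R|=0.74026 <1
  x=-1.038: |R|=0.65464 <1
  x=-0.833: |R|=0.61307 <1
  x=-1.757: |R|=1.22753 >1
  x=-1.635: |R|=1.08350 >1
  x=-1.621: |R|=1.06820 >1
Interval (-1.5556, 0).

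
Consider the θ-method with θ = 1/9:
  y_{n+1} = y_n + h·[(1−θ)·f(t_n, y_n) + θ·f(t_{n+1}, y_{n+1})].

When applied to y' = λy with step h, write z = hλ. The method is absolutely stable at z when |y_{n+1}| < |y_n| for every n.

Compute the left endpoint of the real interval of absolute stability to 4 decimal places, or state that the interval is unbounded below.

left endpoint -2.5714.

Test eqn y'=λy, z=hλ:
  y_{n+1} = y_n + z·[8/9·y_n + 1/9·y_{n+1}] ⇒ (1 − 1/9z)y_{n+1} = (1 + 8/9z)y_n
  ⇒ R(z) = (1 + 8/9z)/(1 − 1/9z).

Boundary: |R(x)|=1, x<0.
x=-1.56: |R|=0.3295
R=−1: 1+8/9x = −1+1/9x ⇒ -7/9x=2 ⇒ x=2/(-7/9)=-2.5714
Confirm numerically:
  x=-2.418: |R|=0.90594 <1
  x=-2.124: |R|=0.71845 <1
  x=-1.644: |R|=0.39008 <1
  x=-1.462: |R|=0.25769 <1
  x=-3.120: |R|=1.31683 >1
  x=-2.916: |R|=1.20242 >1
Stable set (-2.5714, 0).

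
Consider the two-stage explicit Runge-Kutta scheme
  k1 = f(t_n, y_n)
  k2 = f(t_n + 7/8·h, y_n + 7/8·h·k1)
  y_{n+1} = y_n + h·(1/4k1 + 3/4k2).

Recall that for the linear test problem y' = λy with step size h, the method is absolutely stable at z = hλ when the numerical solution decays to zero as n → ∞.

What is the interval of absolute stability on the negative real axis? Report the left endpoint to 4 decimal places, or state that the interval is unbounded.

z∈(-1.5238,0).

Set f=λy, z=hλ:
  k1=λy_n ⇒ h·k1=z·y_n;  k2=λ(1+7/8z)y_n ⇒ h·k2=z(1+7/8z)y_n
  y_{n+1}/y_n = 1 + 1/4z + 3/4z(1+7/8z) = 1 + z + 21/32z²
  Hence R(z) = 1 + z + 21/32z².

Find x<0 with |R(x)|<1.
x=-1.51: |R|=0.9863
R=1: x+21/32x²=0 ⇒ x=−32/21=-1.5238; min R=1−1/(4·21/32)=0.6190>−1
Confirm numerically:
  x=-1.416: |R|=0.89982 <1
  x=-0.873: |R|=0.62715 <1
  x=-0.713: |R|=0.62062 <1
  x=-1.876: |R|=1.43359 >1
  x=-1.854: |R|=1.40174 >1
So |R|<1 on (-1.5238, 0).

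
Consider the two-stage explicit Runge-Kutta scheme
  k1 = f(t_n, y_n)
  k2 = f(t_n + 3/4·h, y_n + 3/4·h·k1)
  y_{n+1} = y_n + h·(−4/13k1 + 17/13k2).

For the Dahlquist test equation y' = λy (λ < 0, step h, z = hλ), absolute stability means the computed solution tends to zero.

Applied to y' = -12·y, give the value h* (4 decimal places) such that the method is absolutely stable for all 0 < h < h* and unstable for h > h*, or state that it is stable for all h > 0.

With y'=λy (z=hλ):
  k1=λy_n ⇒ h·k1=z·y_n;  k2=λ(1+3/4z)y_n ⇒ h·k2=z(1+3/4z)y_n
  y_{n+1}/y_n = 1 − 4/13z + 17/13z(1+3/4z) = 1 + z + 51/52z²
  ⇒ R(z) = 1 + z + 51/52z².

Find x<0 with |R(x)|<1.
x=-1.47: |R|=1.6493
R=1: x+51/52x²=0 ⇒ x=−52/51=-1.0196; min R=1−1/(4·51/52)=0.7451>−1
Confirm numerically:
  x=-0.866: |R|=0.86953 <1
  x=-0.555: |R|=0.74710 <1
  x=-0.449: |R|=0.74872 <1
  x=-1.327: |R|=1.40006 >1
  x=-1.212: |R|=1.22870 >1
Stable set (-1.0196, 0).

(-1.0196,0); λ=-12 ⇒ h* = (52/51)/12 = 0.0850.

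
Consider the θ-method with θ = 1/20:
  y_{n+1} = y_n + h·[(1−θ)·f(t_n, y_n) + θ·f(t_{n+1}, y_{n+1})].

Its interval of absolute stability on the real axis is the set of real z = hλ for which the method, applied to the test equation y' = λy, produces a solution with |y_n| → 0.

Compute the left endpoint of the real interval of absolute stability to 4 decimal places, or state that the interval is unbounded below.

Test eqn y'=λy, z=hλ:
  y_{n+1} = y_n + z·[19/20·y_n + 1/20·y_{n+1}] ⇒ (1 − 1/20z)y_{n+1} = (1 + 19/20z)y_n
  Hence R(z) = (1 + 19/20z)/(1 − 1/20z).

Solve |R(x)|<1 on ℝ⁻.
x=-1.2: |R|=0.1321
R=−1: 1+19/20x = −1+1/20x ⇒ -9/10x=2 ⇒ x=2/(-9/10)=-2.2222
Confirm numerically:
  x=-2.169: |R|=0.95679 <1
  x=-1.813: |R|=0.66231 <1
  x=-1.677: |R|=0.54726 <1
  x=-2.729: |R|=1.40134 >1
  x=-2.521: |R|=1.23880 >1
  x=-2.487: |R|=1.21194 >1
Stable set (-2.2222, 0).

z* = -2.2222.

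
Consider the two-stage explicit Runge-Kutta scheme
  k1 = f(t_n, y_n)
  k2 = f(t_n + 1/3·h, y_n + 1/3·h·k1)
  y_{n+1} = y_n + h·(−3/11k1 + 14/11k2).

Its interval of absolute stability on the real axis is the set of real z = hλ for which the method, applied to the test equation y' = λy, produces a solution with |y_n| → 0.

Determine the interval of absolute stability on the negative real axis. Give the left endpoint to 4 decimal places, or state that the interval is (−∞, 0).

(-2.3571, 0).

On y'=λy, z=hλ:
  k1=λy_n ⇒ h·k1=z·y_n;  k2=λ(1+1/3z)y_n ⇒ h·k2=z(1+1/3z)y_n
  y_{n+1}/y_n = 1 − 3/11z + 14/11z(1+1/3z) = 1 + z + 14/33z²
  Hence R(z) = 1 + z + 14/33z².

Solve |R(x)|<1 on ℝ⁻.
x=-1.24: |R|=0.4123
R=1: x+14/33x²=0 ⇒ x=−33/14=-2.3571; min R=1−1/(4·14/33)=0.4107>−1
Confirm numerically:
  x=-2.276: |R|=0.92165 <1
  x=-2.134: |R|=0.79798 <1
  x=-2.020: |R|=0.71108 <1
  x=-1.314: |R|=0.41850 <1
  x=-2.508: |R|=1.16051 >1
  x=-2.464: |R|=1.11170 >1
  x=-2.429: |R|=1.07405 >1
So |R|<1 on (-2.3571, 0).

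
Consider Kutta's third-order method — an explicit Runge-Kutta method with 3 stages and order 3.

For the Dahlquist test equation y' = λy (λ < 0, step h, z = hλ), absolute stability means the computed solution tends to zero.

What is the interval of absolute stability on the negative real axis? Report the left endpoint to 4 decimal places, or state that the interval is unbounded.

With y'=λy (z=hλ):
  order 3, 3-stage ⇒ R(z)=1+z+z^2/2+z^3/6
  (e.g. R(-1.79)=-0.14384, |R|=0.14384)

Boundary: |R(x)|=1, x<0.
x=-1.79: |R|=0.1438
|R(-2.67)|=1.2779 |R(-1.23)|=0.2163 |R(-1.05)|=0.3083
Bisect:
  x_lo=-3.2081 |R|=2.5651  x_hi=-0.3658 |R|=0.6930
  mid=-1.78694 |R|=0.14136 →hi
  mid=-2.49752 |R|=0.97515 →hi
  mid=-2.85281 |R|=1.65316 →lo
  mid=-2.67517 |R|=1.28772 →lo
  mid=-2.58635 |R|=1.12518 →lo
  mid=-2.54193 |R|=1.04864 →lo
  mid=-2.51973 |R|=1.01152 →lo
  mid=-2.50863 |R|=0.99324 →hi
  ...
  [-2.51279,-2.51262] ⇒ x*=-2.5127
Interval (-2.5127, 0).

(-2.5127, 0).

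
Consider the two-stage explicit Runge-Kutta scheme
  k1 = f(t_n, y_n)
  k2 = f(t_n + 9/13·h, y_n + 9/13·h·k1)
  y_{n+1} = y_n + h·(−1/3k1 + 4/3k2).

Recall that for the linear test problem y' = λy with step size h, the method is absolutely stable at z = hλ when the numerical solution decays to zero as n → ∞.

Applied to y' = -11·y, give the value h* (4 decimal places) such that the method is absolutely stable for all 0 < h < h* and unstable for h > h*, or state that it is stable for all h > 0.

Set f=λy, z=hλ:
  k1=λy_n ⇒ h·k1=z·y_n;  k2=λ(1+9/13z)y_n ⇒ h·k2=z(1+9/13z)y_n
  y_{n+1}/y_n = 1 − 1/3z + 4/3z(1+9/13z) = 1 + z + 12/13z²
  ⇒ R(z) = 1 + z + 12/13z².

Find x<0 with |R(x)|<1.
x=-0.84: |R|=0.8113
R=1: x+12/13x²=0 ⇒ x=−13/12=-1.0833; min R=1−1/(4·12/13)=0.7292>−1
Confirm numerically:
  x=-0.808: |R|=0.79464 <1
  x=-0.774: |R|=0.77899 <1
  x=-0.757: |R|=0.77197 <1
  x=-1.677: |R|=1.91900 >1
  x=-1.418: |R|=1.43805 >1
  x=-1.384: |R|=1.38411 >1
Interval (-1.0833, 0).

(-1.0833,0); λ=-11 ⇒ h* = (13/12)/11 = 0.0985.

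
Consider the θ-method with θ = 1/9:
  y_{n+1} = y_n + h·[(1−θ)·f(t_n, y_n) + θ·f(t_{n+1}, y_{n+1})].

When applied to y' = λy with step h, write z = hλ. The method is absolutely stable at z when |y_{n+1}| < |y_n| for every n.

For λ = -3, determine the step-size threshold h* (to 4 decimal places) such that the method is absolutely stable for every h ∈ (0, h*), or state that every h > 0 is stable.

On y'=λy, z=hλ:
  y_{n+1} = y_n + z·[8/9·y_n + 1/9·y_{n+1}] ⇒ (1 − 1/9z)y_{n+1} = (1 + 8/9z)y_n
  R(z) = (1 + 8/9z)/(1 − 1/9z).

Need |R(x)|<1, x<0.
x=-1.69: |R|=0.4228
R=−1: 1+8/9x = −1+1/9x ⇒ -7/9x=2 ⇒ x=2/(-7/9)=-2.5714
Confirm numerically:
  x=-2.500: |R|=0.95652 <1
  x=-2.250: |R|=0.80000 <1
  x=-1.949: |R|=0.60206 <1
  x=-1.651: |R|=0.39508 <1
  x=-3.063: |R|=1.28525 >1
  x=-2.689: |R|=1.07041 >1
Stable set (-2.5714, 0).

(-2.5714,0); λ=-3 ⇒ h* = (18/7)/3 = 0.8571.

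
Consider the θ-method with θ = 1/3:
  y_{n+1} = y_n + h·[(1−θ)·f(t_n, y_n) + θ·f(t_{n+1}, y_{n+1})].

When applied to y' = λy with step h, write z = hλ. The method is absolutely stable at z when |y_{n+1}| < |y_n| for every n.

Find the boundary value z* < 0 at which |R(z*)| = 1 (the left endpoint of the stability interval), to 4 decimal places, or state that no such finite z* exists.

On y'=λy, z=hλ:
  y_{n+1} = y_n + z·[2/3·y_n + 1/3·y_{n+1}] ⇒ (1 − 1/3z)y_{n+1} = (1 + 2/3z)y_n
  R(z) = (1 + 2/3z)/(1 − 1/3z).

Solve |R(x)|<1 on ℝ⁻.
x=-1.5: |R|=0.0000
R=−1: 1+2/3x = −1+1/3x ⇒ -1/3x=2 ⇒ x=2/(-1/3)=-6.0000
Confirm numerically:
  x=-5.488: |R|=0.93968 <1
  x=-4.001: |R|=0.71447 <1
  x=-2.768: |R|=0.43967 <1
  x=-2.759: |R|=0.43723 <1
  x=-6.393: |R|=1.04184 >1
  x=-6.277: |R|=1.02986 >1
Stable set (-6.0000, 0).

z* = -6.0000.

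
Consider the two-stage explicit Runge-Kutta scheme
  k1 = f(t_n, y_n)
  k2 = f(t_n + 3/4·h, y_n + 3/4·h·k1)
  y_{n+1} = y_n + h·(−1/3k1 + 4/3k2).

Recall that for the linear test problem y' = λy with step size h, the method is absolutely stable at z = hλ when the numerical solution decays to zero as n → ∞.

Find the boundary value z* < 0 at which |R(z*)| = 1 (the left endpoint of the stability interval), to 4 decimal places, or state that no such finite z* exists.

z* = -1.0000.

Test eqn y'=λy, z=hλ:
  k1=λy_n ⇒ h·k1=z·y_n;  k2=λ(1+3/4z)y_n ⇒ h·k2=z(1+3/4z)y_n
  y_{n+1}/y_n = 1 − 1/3z + 4/3z(1+3/4z) = 1 + z + z²
  R(z) = 1 + z + z².

Find x<0 with |R(x)|<1.
x=-1.18: |R|=1.2124
R=1: x+1x²=0 ⇒ x=−1=-1.0000; min R=1−1/(4·1)=0.7500>−1
Confirm numerically:
  x=-0.772: |R|=0.82398 <1
  x=-0.575: |R|=0.75562 <1
  x=-0.538: |R|=0.75144 <1
  x=-0.462: |R|=0.75144 <1
  x=-1.588: |R|=1.93374 >1
  x=-1.173: |R|=1.20293 >1
Stable set (-1.0000, 0).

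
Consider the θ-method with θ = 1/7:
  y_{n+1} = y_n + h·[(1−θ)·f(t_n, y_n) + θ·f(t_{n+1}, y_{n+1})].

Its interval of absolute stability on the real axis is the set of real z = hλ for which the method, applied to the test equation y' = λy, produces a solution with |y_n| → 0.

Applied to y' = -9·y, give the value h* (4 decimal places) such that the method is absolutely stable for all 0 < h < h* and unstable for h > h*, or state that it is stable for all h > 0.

Set f=λy, z=hλ:
  y_{n+1} = y_n + z·[6/7·y_n + 1/7·y_{n+1}] ⇒ (1 − 1/7z)y_{n+1} = (1 + 6/7z)y_n
  ⇒ R(z) = (1 + 6/7z)/(1 − 1/7z).

Boundary: |R(x)|=1, x<0.
x=-0.48: |R|=0.5508
R=−1: 1+6/7x = −1+1/7x ⇒ -5/7x=2 ⇒ x=2/(-5/7)=-2.8000
Confirm numerically:
  x=-2.420: |R|=0.79830 <1
  x=-2.239: |R|=0.69640 <1
  x=-1.898: |R|=0.49314 <1
  x=-3.172: |R|=1.18285 >1
  x=-3.141: |R|=1.16813 >1
  x=-2.960: |R|=1.08032 >1
Stable set (-2.8000, 0).

(-2.8000,0); λ=-9 ⇒ h* = (14/5)/9 = 0.3111.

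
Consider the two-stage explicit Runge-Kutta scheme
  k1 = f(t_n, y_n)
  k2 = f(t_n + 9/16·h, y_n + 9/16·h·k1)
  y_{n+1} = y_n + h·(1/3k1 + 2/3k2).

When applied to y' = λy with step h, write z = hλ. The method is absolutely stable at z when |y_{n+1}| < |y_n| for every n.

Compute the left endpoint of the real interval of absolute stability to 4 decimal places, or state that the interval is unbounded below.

z* = -2.6667.

Test eqn y'=λy, z=hλ:
  k1=λy_n ⇒ h·k1=z·y_n;  k2=λ(1+9/16z)y_n ⇒ h·k2=z(1+9/16z)y_n
  y_{n+1}/y_n = 1 + 1/3z + 2/3z(1+9/16z) = 1 + z + 3/8z²
  R(z) = 1 + z + 3/8z².

Need |R(x)|<1, x<0.
x=-1.43: |R|=0.3368
R=1: x+3/8x²=0 ⇒ x=−8/3=-2.6667; min R=1−1/(4·3/8)=0.3333>−1
Confirm numerically:
  x=-2.542: |R|=0.88116 <1
  x=-2.371: |R|=0.73712 <1
  x=-2.133: |R|=0.57313 <1
  x=-1.701: |R|=0.38403 <1
  x=-3.256: |R|=1.71958 >1
  x=-3.005: |R|=1.38126 >1
Stable set (-2.6667, 0).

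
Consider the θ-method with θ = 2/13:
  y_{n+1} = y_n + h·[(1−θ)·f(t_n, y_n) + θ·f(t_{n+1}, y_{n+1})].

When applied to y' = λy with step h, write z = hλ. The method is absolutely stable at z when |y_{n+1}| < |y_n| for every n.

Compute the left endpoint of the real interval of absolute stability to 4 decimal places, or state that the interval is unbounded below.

Set f=λy, z=hλ:
  y_{n+1} = y_n + z·[11/13·y_n + 2/13·y_{n+1}] ⇒ (1 − 2/13z)y_{n+1} = (1 + 11/13z)y_n
  R(z) = (1 + 11/13z)/(1 − 2/13z).

Solve |R(x)|<1 on ℝ⁻.
x=-1.03: |R|=0.1109
R=−1: 1+11/13x = −1+2/13x ⇒ -9/13x=2 ⇒ x=2/(-9/13)=-2.8889
Confirm numerically:
  x=-2.487: |R|=0.79876 <1
  x=-1.404: |R|=0.15461 <1
  x=-1.381: |R|=0.13901 <1
  x=-3.324: |R|=1.19931 >1
  x=-3.047: |R|=1.07453 >1
Interval (-2.8889, 0).

z* = -2.8889.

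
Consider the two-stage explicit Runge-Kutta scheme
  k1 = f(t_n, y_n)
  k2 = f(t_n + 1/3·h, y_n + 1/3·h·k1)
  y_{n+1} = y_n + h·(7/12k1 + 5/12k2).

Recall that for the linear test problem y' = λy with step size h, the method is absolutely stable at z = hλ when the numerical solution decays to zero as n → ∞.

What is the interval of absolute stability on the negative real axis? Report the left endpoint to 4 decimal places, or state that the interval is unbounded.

z∈(-7.2000,0).

With y'=λy (z=hλ):
  k1=λy_n ⇒ h·k1=z·y_n;  k2=λ(1+1/3z)y_n ⇒ h·k2=z(1+1/3z)y_n
  y_{n+1}/y_n = 1 + 7/12z + 5/12z(1+1/3z) = 1 + z + 5/36z²
  R(z) = 1 + z + 5/36z².

Need |R(x)|<1, x<0.
x=-1.36: |R|=0.1031
R=1: x+5/36x²=0 ⇒ x=−36/5=-7.2000; min R=1−1/(4·5/36)=-0.8000>−1
Confirm numerically:
  x=-7.019: |R|=0.82355 <1
  x=-6.885: |R|=0.69878 <1
  x=-4.332: |R|=0.72558 <1
  x=-3.176: |R|=0.77503 <1
  x=-7.796: |R|=1.64534 >1
  x=-7.658: |R|=1.48713 >1
  x=-7.343: |R|=1.14584 >1
Stable set (-7.2000, 0).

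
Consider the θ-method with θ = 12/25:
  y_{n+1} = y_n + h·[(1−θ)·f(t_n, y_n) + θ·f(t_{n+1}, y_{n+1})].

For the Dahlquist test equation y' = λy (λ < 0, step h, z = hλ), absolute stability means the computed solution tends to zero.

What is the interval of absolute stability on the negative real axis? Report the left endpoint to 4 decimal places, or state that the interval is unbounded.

(-50.0000, 0).

With y'=λy (z=hλ):
  y_{n+1} = y_n + z·[13/25·y_n + 12/25·y_{n+1}] ⇒ (1 − 12/25z)y_{n+1} = (1 + 13/25z)y_n
  so R(z) = (1 + 13/25z)/(1 − 12/25z).

Find x<0 with |R(x)|<1.
x=-0.52: |R|=0.5839
R=−1: 1+13/25x = −1+12/25x ⇒ -1/25x=2 ⇒ x=2/(-1/25)=-50.0000
Confirm numerically:
  x=-37.324: |R|=0.97319 <1
  x=-35.082: |R|=0.96655 <1
  x=-25.792: |R|=0.92763 <1
  x=-23.172: |R|=0.91148 <1
  x=-50.458: |R|=1.00073 >1
  x=-50.454: |R|=1.00072 >1
  x=-50.336: |R|=1.00053 >1
So |R|<1 on (-50.0000, 0).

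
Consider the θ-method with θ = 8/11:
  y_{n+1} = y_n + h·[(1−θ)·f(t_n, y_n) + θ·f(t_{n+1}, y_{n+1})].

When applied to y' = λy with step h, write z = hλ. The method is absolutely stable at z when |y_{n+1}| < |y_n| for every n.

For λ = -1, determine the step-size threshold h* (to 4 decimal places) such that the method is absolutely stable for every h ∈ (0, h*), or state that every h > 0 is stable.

unbounded; (−∞, 0). Any h>0 works for λ=-1.

Test eqn y'=λy, z=hλ:
  y_{n+1} = y_n + z·[3/11·y_n + 8/11·y_{n+1}] ⇒ (1 − 8/11z)y_{n+1} = (1 + 3/11z)y_n
  ⇒ R(z) = (1 + 3/11z)/(1 − 8/11z).

Boundary: |R(x)|=1, x<0.
x=-1.33: |R|=0.3239
x=-2: |R|=0.1852
x=-10: |R|=0.2088
x=-100: |R|=0.3564
θ=8/11≥1/2 ⇒ |1+3/11x|<|1−8/11x| ∀x<0 ⇒ unbounded interval.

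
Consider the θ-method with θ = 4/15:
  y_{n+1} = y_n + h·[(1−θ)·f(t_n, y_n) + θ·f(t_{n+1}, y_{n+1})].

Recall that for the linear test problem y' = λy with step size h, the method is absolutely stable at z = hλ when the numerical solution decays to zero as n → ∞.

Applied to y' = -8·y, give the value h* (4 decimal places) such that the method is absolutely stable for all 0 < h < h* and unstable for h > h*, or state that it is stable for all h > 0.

With y'=λy (z=hλ):
  y_{n+1} = y_n + z·[11/15·y_n + 4/15·y_{n+1}] ⇒ (1 − 4/15z)y_{n+1} = (1 + 11/15z)y_n
  R(z) = (1 + 11/15z)/(1 − 4/15z).

Boundary: |R(x)|=1, x<0.
x=-0.4: |R|=0.6386
R=−1: 1+11/15x = −1+4/15x ⇒ -7/15x=2 ⇒ x=2/(-7/15)=-4.2857
Confirm numerically:
  x=-3.928: |R|=0.91847 <1
  x=-3.591: |R|=0.83439 <1
  x=-3.187: |R|=0.72283 <1
  x=-2.842: |R|=0.61673 <1
  x=-4.877: |R|=1.11994 >1
  x=-4.672: |R|=1.08027 >1
  x=-4.329: |R|=1.00938 >1
Stable set (-4.2857, 0).

(-4.2857,0); λ=-8 ⇒ h* = (30/7)/8 = 0.5357.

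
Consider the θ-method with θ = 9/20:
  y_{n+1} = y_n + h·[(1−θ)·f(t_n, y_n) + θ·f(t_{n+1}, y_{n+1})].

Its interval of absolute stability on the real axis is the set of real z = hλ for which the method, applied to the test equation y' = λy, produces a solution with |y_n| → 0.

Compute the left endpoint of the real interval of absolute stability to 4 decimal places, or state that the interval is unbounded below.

Test eqn y'=λy, z=hλ:
  y_{n+1} = y_n + z·[11/20·y_n + 9/20·y_{n+1}] ⇒ (1 − 9/20z)y_{n+1} = (1 + 11/20z)y_n
  Hence R(z) = (1 + 11/20z)/(1 − 9/20z).

Solve |R(x)|<1 on ℝ⁻.
x=-1.73: |R|=0.0273
R=−1: 1+11/20x = −1+9/20x ⇒ -1/10x=2 ⇒ x=2/(-1/10)=-20.0000
Confirm numerically:
  x=-11.516: |R|=0.86277 <1
  x=-9.875: |R|=0.81401 <1
  x=-9.227: |R|=0.79090 <1
  x=-8.444: |R|=0.75924 <1
  x=-20.576: |R|=1.00561 >1
  x=-20.047: |R|=1.00047 >1
Stable set (-20.0000, 0).

left endpoint -20.0000.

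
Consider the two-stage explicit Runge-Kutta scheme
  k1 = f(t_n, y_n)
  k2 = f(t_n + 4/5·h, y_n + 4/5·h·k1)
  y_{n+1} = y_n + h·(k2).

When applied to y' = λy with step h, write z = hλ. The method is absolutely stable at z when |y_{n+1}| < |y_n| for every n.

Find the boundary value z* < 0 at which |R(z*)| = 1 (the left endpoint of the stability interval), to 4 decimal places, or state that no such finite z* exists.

z* = -1.2500.

With y'=λy (z=hλ):
  k1=λy_n ⇒ h·k1=z·y_n;  k2=λ(1+4/5z)y_n ⇒ h·k2=z(1+4/5z)y_n
  y_{n+1}/y_n = 1 + z(1+4/5z) = 1 + z + 4/5z²
  so R(z) = 1 + z + 4/5z².

Boundary: |R(x)|=1, x<0.
x=-0.58: |R|=0.6891
R=1: x+4/5x²=0 ⇒ x=−5/4=-1.2500; min R=1−1/(4·4/5)=0.6875>−1
Confirm numerically:
  x=-1.214: |R|=0.96504 <1
  x=-1.188: |R|=0.94108 <1
  x=-1.156: |R|=0.91307 <1
  x=-1.789: |R|=1.77142 >1
  x=-1.361: |R|=1.12086 >1
Stable set (-1.2500, 0).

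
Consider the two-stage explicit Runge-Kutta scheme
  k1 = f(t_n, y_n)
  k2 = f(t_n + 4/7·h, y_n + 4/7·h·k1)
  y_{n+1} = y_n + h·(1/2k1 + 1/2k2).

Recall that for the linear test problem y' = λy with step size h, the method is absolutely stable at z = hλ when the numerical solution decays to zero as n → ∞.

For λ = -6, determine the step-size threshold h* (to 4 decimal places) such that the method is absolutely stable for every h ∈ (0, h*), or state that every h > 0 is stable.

(-3.5000,0); λ=-6 ⇒ h* = (7/2)/6 = 0.5833.

Set f=λy, z=hλ:
  k1=λy_n ⇒ h·k1=z·y_n;  k2=λ(1+4/7z)y_n ⇒ h·k2=z(1+4/7z)y_n
  y_{n+1}/y_n = 1 + 1/2z + 1/2z(1+4/7z) = 1 + z + 2/7z²
  so R(z) = 1 + z + 2/7z².

Boundary: |R(x)|=1, x<0.
x=-1.61: |R|=0.1306
R=1: x+2/7x²=0 ⇒ x=−7/2=-3.5000; min R=1−1/(4·2/7)=0.1250>−1
Confirm numerically:
  x=-3.339: |R|=0.84641 <1
  x=-2.488: |R|=0.28061 <1
  x=-2.379: |R|=0.23804 <1
  x=-1.594: |R|=0.13195 <1
  x=-4.081: |R|=1.67745 >1
  x=-3.634: |R|=1.13913 >1
Stable set (-3.5000, 0).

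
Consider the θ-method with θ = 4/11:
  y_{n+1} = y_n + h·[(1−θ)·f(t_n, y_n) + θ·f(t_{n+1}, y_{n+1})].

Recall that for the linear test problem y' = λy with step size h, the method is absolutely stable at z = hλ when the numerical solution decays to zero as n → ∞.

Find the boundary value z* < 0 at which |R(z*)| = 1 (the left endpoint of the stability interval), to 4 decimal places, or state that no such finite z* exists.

Set f=λy, z=hλ:
  y_{n+1} = y_n + z·[7/11·y_n + 4/11·y_{n+1}] ⇒ (1 − 4/11z)y_{n+1} = (1 + 7/11z)y_n
  Hence R(z) = (1 + 7/11z)/(1 − 4/11z).

Solve |R(x)|<1 on ℝ⁻.
x=-0.84: |R|=0.3565
R=−1: 1+7/11x = −1+4/11x ⇒ -3/11x=2 ⇒ x=2/(-3/11)=-7.3333
Confirm numerically:
  x=-6.342: |R|=0.91822 <1
  x=-6.272: |R|=0.91177 <1
  x=-3.220: |R|=0.48325 <1
  x=-7.785: |R|=1.03215 >1
  x=-7.656: |R|=1.02326 >1
  x=-7.477: |R|=1.01054 >1
So |R|<1 on (-7.3333, 0).

left endpoint -7.3333.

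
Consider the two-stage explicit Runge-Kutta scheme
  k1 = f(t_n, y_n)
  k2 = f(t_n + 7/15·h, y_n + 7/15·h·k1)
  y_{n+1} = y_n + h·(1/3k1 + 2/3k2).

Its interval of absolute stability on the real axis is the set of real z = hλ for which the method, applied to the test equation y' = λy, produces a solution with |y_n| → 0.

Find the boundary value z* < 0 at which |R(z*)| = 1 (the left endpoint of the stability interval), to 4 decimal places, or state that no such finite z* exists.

z* = -3.2143.

Set f=λy, z=hλ:
  k1=λy_n ⇒ h·k1=z·y_n;  k2=λ(1+7/15z)y_n ⇒ h·k2=z(1+7/15z)y_n
  y_{n+1}/y_n = 1 + 1/3z + 2/3z(1+7/15z) = 1 + z + 14/45z²
  so R(z) = 1 + z + 14/45z².

Need |R(x)|<1, x<0.
x=-1.54: |R|=0.1978
R=1: x+14/45x²=0 ⇒ x=−45/14=-3.2143; min R=1−1/(4·14/45)=0.1964>−1
Confirm numerically:
  x=-2.864: |R|=0.68789 <1
  x=-2.288: |R|=0.34065 <1
  x=-2.088: |R|=0.26836 <1
  x=-1.686: |R|=0.19836 <1
  x=-3.757: |R|=1.63435 >1
  x=-3.440: |R|=1.24156 >1
  x=-3.294: |R|=1.08169 >1
So |R|<1 on (-3.2143, 0).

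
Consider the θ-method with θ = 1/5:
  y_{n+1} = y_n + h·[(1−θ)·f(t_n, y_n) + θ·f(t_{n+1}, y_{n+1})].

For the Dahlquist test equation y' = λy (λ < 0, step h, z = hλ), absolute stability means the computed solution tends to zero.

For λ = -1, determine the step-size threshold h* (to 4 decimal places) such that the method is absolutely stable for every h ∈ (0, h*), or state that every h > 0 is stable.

(-3.3333,0); λ=-1 ⇒ h* = (10/3)/1 = 3.3333.

With y'=λy (z=hλ):
  y_{n+1} = y_n + z·[4/5·y_n + 1/5·y_{n+1}] ⇒ (1 − 1/5z)y_{n+1} = (1 + 4/5z)y_n
  Hence R(z) = (1 + 4/5z)/(1 − 1/5z).

Solve |R(x)|<1 on ℝ⁻.
x=-0.6: |R|=0.4643
R=−1: 1+4/5x = −1+1/5x ⇒ -3/5x=2 ⇒ x=2/(-3/5)=-3.3333
Confirm numerically:
  x=-3.181: |R|=0.94414 <1
  x=-2.982: |R|=0.86795 <1
  x=-1.466: |R|=0.13362 <1
  x=-3.653: |R|=1.11083 >1
  x=-3.639: |R|=1.10615 >1
Interval (-3.3333, 0).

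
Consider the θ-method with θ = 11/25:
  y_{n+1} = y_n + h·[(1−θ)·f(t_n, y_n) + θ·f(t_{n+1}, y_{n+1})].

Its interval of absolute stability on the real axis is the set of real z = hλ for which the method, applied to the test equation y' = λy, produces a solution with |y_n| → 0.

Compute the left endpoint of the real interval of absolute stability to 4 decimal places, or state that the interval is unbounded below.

On y'=λy, z=hλ:
  y_{n+1} = y_n + z·[14/25·y_n + 11/25·y_{n+1}] ⇒ (1 − 11/25z)y_{n+1} = (1 + 14/25z)y_n
  Hence R(z) = (1 + 14/25z)/(1 − 11/25z).

Boundary: |R(x)|=1, x<0.
x=-1.64: |R|=0.0474
R=−1: 1+14/25x = −1+11/25x ⇒ -3/25x=2 ⇒ x=2/(-3/25)=-16.6667
Confirm numerically:
  x=-15.214: |R|=0.97734 <1
  x=-13.805: |R|=0.95146 <1
  x=-8.704: |R|=0.80216 <1
  x=-7.763: |R|=0.75804 <1
  x=-17.086: |R|=1.00591 >1
  x=-16.920: |R|=1.00360 >1
  x=-16.747: |R|=1.00115 >1
Stable set (-16.6667, 0).

z* = -16.6667.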